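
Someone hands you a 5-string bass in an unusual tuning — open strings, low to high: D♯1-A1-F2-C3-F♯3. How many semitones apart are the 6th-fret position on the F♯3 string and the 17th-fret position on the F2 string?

2 semitones

F♯3 at fret 6 → C4 (MIDI 60); F2 at fret 17 → A♯3 (MIDI 58).
60 − 58 = 2, so the two pitches are 2 semitones apart, with C4 the higher.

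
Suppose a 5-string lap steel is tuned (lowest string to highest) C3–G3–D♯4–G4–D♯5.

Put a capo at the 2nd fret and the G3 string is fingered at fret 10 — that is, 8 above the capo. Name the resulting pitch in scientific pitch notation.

F4

The capo raises the open G3 by 2 semitones to A3; fretting 8 more gives G3 + 2 + 8 = G3 + 10 semitones = F4.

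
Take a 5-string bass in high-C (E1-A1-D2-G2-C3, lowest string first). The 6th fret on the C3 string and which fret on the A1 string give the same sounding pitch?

21

Fret 6 on C3 is MIDI 48 + 6 = 54 (F#3). On the A1 string (open MIDI 33), that pitch is 54 − 33 = fret 21.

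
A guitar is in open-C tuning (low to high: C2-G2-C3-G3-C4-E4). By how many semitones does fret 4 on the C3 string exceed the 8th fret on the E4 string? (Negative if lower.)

-20 semitones

C3 at fret 4 → E3 (MIDI 52); E4 at fret 8 → C5 (MIDI 72).
52 − 72 = -20, so the two pitches are 20 semitones apart.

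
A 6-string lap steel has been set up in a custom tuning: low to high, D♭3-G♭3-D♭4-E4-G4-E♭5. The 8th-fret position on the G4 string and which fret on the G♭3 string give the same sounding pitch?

Fret 8 on G4 is MIDI 67 + 8 = 75 (E♭5). On the G♭3 string (open MIDI 54), that pitch is 75 − 54 = fret 21.

21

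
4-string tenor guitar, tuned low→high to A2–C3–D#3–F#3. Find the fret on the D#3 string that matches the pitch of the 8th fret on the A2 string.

Fret 8 on A2 is MIDI 45 + 8 = 53 (F3). On the D#3 string (open MIDI 51), that pitch is 53 − 51 = fret 2.

2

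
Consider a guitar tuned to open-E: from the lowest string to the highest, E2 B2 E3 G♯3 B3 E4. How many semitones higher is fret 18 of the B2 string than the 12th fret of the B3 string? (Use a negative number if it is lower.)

-6 semitones

B2 at fret 18 → F4 (MIDI 65); B3 at fret 12 → B4 (MIDI 71).
65 − 71 = -6, so the two pitches are 6 semitones apart.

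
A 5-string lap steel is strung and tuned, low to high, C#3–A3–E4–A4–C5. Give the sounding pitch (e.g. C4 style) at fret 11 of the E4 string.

D#5

The open E4 string plus 11 semitones: E–F–F#–G–…–C#–D–D#.
The walk passes from B into C once, so the octave number goes from 4 to 5.
(Equivalently spelled Eb5.)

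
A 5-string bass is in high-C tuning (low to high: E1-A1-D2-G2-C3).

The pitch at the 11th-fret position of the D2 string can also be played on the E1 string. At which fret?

D2 at fret 11 is D2 + 11 semitones = C#3.
The open E1 string is 10 semitones below the open D2, so the same pitch on the E1 string lies at fret 11 + 10 = 21.

21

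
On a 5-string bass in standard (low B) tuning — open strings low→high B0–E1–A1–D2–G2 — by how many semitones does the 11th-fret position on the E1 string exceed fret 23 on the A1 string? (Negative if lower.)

-17 semitones

E1 at fret 11 → D#2 (MIDI 39); A1 at fret 23 → G#3 (MIDI 56).
39 − 56 = -17, so the two pitches are 17 semitones apart.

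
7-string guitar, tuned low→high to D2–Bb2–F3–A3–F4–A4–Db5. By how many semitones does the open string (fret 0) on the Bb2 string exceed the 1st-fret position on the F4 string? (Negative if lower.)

-20 semitones

Bb2 at fret 0 → Bb2 (MIDI 46); F4 at fret 1 → Gb4 (MIDI 66).
46 − 66 = -20, so the two pitches are 20 semitones apart.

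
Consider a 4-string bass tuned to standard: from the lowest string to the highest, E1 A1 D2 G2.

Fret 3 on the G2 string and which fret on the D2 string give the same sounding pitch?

8

G2 at fret 3 is G2 + 3 semitones = A#2.
The open D2 string is 5 semitones below the open G2, so the same pitch on the D2 string lies at fret 3 + 5 = 8.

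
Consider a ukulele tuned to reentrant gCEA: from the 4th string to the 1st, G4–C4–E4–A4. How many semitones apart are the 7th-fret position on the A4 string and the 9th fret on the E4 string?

A4 at fret 7 → E5 (MIDI 76); E4 at fret 9 → C♯5 (MIDI 73).
76 − 73 = 3, so the two pitches are 3 semitones apart, with E5 the higher.

3 semitones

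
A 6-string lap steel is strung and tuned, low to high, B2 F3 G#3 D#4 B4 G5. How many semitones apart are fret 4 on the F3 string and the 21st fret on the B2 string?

F3 at fret 4 → A3 (MIDI 57); B2 at fret 21 → G#4 (MIDI 68).
57 − 68 = -11, so the two pitches are 11 semitones apart, with G#4 the higher.

11 semitones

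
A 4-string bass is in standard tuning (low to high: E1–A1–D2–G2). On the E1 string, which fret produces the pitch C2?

8

C2 is 8 semitones above the open E1 (E–F–F#–G–G#–A–A#–B–C), so it sits at fret 8.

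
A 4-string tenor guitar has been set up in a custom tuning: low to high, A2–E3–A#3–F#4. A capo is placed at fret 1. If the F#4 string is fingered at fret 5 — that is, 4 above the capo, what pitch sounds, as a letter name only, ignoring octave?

B

The capo raises the open F#4 by 1 semitone to G4; fretting 4 more gives F#4 + 1 + 4 = F#4 + 5 semitones, landing on B.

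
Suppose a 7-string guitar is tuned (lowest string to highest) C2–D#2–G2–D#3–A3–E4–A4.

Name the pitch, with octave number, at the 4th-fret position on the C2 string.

The open C2 string plus 4 semitones: C–C#–D–D#–E.
No B→C boundary is crossed, so the octave stays at 2.

E2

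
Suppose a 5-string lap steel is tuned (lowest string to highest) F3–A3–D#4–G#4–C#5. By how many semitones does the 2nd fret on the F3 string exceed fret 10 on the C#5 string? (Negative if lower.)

F3 at fret 2 → G3 (MIDI 55); C#5 at fret 10 → B5 (MIDI 83).
55 − 83 = -28, so the two pitches are 28 semitones apart.

-28 semitones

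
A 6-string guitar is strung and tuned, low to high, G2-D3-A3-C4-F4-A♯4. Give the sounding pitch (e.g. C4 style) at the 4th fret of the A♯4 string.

A♯4 is MIDI 70. Adding 4 gives 74, which is D5.

D5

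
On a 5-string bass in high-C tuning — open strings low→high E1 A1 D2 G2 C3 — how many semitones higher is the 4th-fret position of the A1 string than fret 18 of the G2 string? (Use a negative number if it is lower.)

A1 at fret 4 → C♯2 (MIDI 37); G2 at fret 18 → C♯4 (MIDI 61).
37 − 61 = -24, so the two pitches are 24 semitones apart.

-24 semitones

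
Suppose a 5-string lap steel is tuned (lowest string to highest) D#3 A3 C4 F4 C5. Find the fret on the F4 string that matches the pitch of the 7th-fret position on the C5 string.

14

Fret 7 on C5 is MIDI 72 + 7 = 79 (G5). On the F4 string (open MIDI 65), that pitch is 79 − 65 = fret 14.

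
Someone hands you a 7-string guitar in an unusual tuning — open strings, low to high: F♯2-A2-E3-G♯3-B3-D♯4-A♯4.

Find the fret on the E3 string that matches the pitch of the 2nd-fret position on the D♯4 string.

D♯4 at fret 2 is D♯4 + 2 semitones = F4.
The open E3 string is 11 semitones below the open D♯4, so the same pitch on the E3 string lies at fret 2 + 11 = 13.

13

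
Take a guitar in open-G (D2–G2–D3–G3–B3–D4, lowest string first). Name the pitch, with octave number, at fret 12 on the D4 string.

D5

The open D4 string plus 12 semitones: D–D#–E–F–…–C–C#–D.
The walk passes from B into C once, so the octave number goes from 4 to 5.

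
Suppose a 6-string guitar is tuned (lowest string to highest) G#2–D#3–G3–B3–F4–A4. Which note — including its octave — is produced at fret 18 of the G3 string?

C#5

The open G3 string plus 18 semitones: G–G#–A–A#–…–B–C–C#.
The walk passes from B into C 2 times, so the octave number goes from 3 to 5.
(Equivalently spelled Db5.)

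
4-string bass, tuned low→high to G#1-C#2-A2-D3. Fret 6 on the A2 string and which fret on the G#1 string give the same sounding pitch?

A2 at fret 6 is A2 + 6 semitones = D#3.
The open G#1 string is 13 semitones below the open A2, so the same pitch on the G#1 string lies at fret 6 + 13 = 19.

19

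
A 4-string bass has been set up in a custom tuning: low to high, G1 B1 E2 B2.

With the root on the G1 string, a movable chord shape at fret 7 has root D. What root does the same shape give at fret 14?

A

Moving from fret 7 to fret 14 shifts the root by 7 semitones.
D up 7 semitones is A.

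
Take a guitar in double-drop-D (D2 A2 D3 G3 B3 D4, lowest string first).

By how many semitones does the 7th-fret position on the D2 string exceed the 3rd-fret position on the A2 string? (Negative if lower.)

-3 semitones

D2 at fret 7 → A2 (MIDI 45); A2 at fret 3 → C3 (MIDI 48).
45 − 48 = -3, so the two pitches are 3 semitones apart.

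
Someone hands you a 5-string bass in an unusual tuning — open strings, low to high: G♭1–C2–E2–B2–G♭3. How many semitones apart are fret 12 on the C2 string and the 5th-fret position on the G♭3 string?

C2 at fret 12 → C3 (MIDI 48); G♭3 at fret 5 → B3 (MIDI 59).
48 − 59 = -11, so the two pitches are 11 semitones apart, with B3 the higher.

11 semitones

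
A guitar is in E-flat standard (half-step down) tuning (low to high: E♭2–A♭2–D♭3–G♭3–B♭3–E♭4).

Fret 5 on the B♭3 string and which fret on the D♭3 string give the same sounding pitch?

14

B♭3 at fret 5 is B♭3 + 5 semitones = E♭4.
The open D♭3 string is 9 semitones below the open B♭3, so the same pitch on the D♭3 string lies at fret 5 + 9 = 14.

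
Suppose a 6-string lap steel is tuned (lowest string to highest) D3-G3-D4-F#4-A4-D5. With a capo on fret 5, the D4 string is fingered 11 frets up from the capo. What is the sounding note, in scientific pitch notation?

F#5

The capo raises the open D4 by 5 semitones to G4; fretting 11 more gives D4 + 5 + 11 = D4 + 16 semitones = F#5.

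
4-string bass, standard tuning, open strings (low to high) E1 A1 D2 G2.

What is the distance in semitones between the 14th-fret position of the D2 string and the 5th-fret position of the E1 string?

19 semitones

D2 at fret 14 → E3 (MIDI 52); E1 at fret 5 → A1 (MIDI 33).
52 − 33 = 19, so the two pitches are 19 semitones apart, with E3 the higher.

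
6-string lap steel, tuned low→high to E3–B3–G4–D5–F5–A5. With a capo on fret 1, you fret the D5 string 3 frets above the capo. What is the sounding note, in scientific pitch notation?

The capo raises the open D5 by 1 semitone to Eb5; fretting 3 more gives D5 + 1 + 3 = D5 + 4 semitones = Gb5.
(Also written F#.)

Gb5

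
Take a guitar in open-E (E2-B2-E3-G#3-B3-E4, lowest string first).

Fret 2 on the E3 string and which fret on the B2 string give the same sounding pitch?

7

Fret 2 on E3 is MIDI 52 + 2 = 54 (F#3). On the B2 string (open MIDI 47), that pitch is 54 − 47 = fret 7.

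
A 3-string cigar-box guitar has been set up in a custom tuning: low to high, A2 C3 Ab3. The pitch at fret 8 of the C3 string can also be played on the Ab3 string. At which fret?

0

C3 at fret 8 is C3 + 8 semitones = Ab3.
The open Ab3 string is 8 semitones above the open C3, so the same pitch on the Ab3 string lies at fret 8 − 8 = 0.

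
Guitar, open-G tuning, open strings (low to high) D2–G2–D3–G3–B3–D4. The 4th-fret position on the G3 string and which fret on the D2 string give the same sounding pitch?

G3 at fret 4 is G3 + 4 semitones = B3.
The open D2 string is 17 semitones below the open G3, so the same pitch on the D2 string lies at fret 4 + 17 = 21.

21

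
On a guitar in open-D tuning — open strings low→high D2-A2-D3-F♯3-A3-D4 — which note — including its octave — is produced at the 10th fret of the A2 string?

Each fret is one semitone, so A2 + 10 = G3.

G3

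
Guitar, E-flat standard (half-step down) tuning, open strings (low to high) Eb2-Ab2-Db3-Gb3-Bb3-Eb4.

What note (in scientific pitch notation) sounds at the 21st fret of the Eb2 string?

Each fret is one semitone, so Eb2 + 21 = C4.

C4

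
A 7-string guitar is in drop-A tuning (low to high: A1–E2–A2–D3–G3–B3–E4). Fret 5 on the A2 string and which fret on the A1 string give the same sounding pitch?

17

A2 at fret 5 is A2 + 5 semitones = D3.
The open A1 string is 12 semitones below the open A2, so the same pitch on the A1 string lies at fret 5 + 12 = 17.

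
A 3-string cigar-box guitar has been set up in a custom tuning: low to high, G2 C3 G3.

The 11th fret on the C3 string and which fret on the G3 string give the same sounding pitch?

C3 at fret 11 is C3 + 11 semitones = B3.
The open G3 string is 7 semitones above the open C3, so the same pitch on the G3 string lies at fret 11 − 7 = 4.

4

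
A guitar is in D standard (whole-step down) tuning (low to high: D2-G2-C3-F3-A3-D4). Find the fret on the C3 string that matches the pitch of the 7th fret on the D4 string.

21

D4 at fret 7 is D4 + 7 semitones = A4.
The open C3 string is 14 semitones below the open D4, so the same pitch on the C3 string lies at fret 7 + 14 = 21.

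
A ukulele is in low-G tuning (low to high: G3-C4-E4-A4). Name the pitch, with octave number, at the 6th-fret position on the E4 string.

Each fret is one semitone, so E4 + 6 = A#4.
(Equivalently spelled Bb4.)

A#4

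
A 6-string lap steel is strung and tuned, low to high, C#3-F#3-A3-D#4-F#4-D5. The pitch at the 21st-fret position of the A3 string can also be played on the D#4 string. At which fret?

15

Fret 21 on A3 is MIDI 57 + 21 = 78 (F#5). On the D#4 string (open MIDI 63), that pitch is 78 − 63 = fret 15.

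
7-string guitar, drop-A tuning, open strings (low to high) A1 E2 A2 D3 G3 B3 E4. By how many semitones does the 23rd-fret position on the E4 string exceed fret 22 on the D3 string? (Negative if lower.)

E4 at fret 23 → D#6 (MIDI 87); D3 at fret 22 → C5 (MIDI 72).
87 − 72 = 15, so the two pitches are 15 semitones apart.

15 semitones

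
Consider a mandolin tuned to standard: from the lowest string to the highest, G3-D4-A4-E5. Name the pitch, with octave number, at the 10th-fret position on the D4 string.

The open D4 string plus 10 semitones: D–D#–E–F–…–A#–B–C.
The walk passes from B into C once, so the octave number goes from 4 to 5.

C5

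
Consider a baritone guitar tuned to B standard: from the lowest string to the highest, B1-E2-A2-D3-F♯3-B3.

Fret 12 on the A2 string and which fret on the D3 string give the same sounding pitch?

7

Fret 12 on A2 is MIDI 45 + 12 = 57 (A3). On the D3 string (open MIDI 50), that pitch is 57 − 50 = fret 7.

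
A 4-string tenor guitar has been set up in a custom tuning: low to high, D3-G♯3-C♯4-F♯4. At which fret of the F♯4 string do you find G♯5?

14

G♯5 is 14 semitones above the open F♯4 (F#–G–G#–A–…–F#–G–G#), so it sits at fret 14.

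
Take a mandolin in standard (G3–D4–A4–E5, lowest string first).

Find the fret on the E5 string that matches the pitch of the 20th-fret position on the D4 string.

6

D4 at fret 20 is D4 + 20 semitones = A#5.
The open E5 string is 14 semitones above the open D4, so the same pitch on the E5 string lies at fret 20 − 14 = 6.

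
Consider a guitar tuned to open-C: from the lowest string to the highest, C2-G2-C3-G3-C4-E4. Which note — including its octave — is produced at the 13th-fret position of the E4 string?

E4 is MIDI 64. Adding 13 gives 77, which is F5.

F5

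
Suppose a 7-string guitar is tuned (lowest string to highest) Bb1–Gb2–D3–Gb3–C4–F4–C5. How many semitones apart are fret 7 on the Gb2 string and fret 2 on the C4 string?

Gb2 at fret 7 → Db3 (MIDI 49); C4 at fret 2 → D4 (MIDI 62).
49 − 62 = -13, so the two pitches are 13 semitones apart, with D4 the higher.

13 semitones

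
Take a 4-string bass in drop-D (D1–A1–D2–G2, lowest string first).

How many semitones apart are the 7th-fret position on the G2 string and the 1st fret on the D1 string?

23 semitones

G2 at fret 7 → D3 (MIDI 50); D1 at fret 1 → D#1 (MIDI 27).
50 − 27 = 23, so the two pitches are 23 semitones apart, with D3 the higher.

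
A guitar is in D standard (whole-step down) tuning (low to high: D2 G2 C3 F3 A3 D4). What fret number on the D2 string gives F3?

15

F3 is 15 semitones above the open D2 (D–D#–E–F–…–D#–E–F), so it sits at fret 15.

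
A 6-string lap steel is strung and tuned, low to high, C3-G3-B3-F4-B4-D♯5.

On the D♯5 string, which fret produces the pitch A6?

18

A6 is 18 semitones above the open D♯5 (D#–E–F–F#–…–G–G#–A), so it sits at fret 18.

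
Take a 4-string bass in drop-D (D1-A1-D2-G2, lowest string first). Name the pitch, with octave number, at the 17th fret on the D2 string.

G3

The open D2 string plus 17 semitones: D–D#–E–F–…–F–F#–G.
The walk passes from B into C once, so the octave number goes from 2 to 3.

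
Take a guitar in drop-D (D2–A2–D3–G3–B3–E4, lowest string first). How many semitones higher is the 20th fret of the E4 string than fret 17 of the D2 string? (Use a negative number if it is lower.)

29 semitones

E4 at fret 20 → C6 (MIDI 84); D2 at fret 17 → G3 (MIDI 55).
84 − 55 = 29, so the two pitches are 29 semitones apart.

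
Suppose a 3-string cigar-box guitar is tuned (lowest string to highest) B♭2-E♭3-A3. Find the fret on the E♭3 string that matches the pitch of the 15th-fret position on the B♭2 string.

10

Fret 15 on B♭2 is MIDI 46 + 15 = 61 (D♭4). On the E♭3 string (open MIDI 51), that pitch is 61 − 51 = fret 10.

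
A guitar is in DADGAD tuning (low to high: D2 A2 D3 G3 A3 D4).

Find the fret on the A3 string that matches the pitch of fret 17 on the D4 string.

D4 at fret 17 is D4 + 17 semitones = G5.
The open A3 string is 5 semitones below the open D4, so the same pitch on the A3 string lies at fret 17 + 5 = 22.

22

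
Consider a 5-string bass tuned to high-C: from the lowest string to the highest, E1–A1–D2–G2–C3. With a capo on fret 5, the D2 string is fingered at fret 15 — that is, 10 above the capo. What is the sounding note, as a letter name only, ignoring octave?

F

The capo raises the open D2 by 5 semitones to G2; fretting 10 more gives D2 + 5 + 10 = D2 + 15 semitones, landing on F.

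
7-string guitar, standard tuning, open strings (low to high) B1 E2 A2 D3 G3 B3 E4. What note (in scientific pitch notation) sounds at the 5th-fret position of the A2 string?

D3

Each fret is one semitone, so A2 + 5 = D3.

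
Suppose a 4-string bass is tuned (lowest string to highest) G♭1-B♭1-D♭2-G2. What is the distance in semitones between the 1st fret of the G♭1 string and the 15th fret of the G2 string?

G♭1 at fret 1 → G1 (MIDI 31); G2 at fret 15 → B♭3 (MIDI 58).
31 − 58 = -27, so the two pitches are 27 semitones apart, with B♭3 the higher.

27 semitones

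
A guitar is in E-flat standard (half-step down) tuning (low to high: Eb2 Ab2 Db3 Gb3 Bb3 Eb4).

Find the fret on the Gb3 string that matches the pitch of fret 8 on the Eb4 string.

17

Fret 8 on Eb4 is MIDI 63 + 8 = 71 (B4). On the Gb3 string (open MIDI 54), that pitch is 71 − 54 = fret 17.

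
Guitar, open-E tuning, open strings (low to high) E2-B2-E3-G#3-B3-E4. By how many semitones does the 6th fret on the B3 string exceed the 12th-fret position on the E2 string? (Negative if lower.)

B3 at fret 6 → F4 (MIDI 65); E2 at fret 12 → E3 (MIDI 52).
65 − 52 = 13, so the two pitches are 13 semitones apart.

13 semitones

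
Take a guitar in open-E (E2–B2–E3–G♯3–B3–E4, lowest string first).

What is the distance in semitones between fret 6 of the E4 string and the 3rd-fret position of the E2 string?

27 semitones

E4 at fret 6 → A♯4 (MIDI 70); E2 at fret 3 → G2 (MIDI 43).
70 − 43 = 27, so the two pitches are 27 semitones apart, with A♯4 the higher.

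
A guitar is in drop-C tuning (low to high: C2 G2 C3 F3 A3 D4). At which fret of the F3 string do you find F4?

F4 is 12 semitones above the open F3 (F–F#–G–G#–…–D#–E–F), so it sits at fret 12.

12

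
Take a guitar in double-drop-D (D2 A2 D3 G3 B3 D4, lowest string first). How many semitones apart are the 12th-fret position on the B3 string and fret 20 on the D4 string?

B3 at fret 12 → B4 (MIDI 71); D4 at fret 20 → A♯5 (MIDI 82).
71 − 82 = -11, so the two pitches are 11 semitones apart, with A♯5 the higher.

11 semitones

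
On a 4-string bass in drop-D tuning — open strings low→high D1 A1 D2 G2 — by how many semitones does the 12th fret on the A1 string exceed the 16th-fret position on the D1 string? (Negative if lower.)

A1 at fret 12 → A2 (MIDI 45); D1 at fret 16 → F♯2 (MIDI 42).
45 − 42 = 3, so the two pitches are 3 semitones apart.

3 semitones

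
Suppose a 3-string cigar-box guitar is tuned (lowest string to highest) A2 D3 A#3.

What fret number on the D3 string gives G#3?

G#3 is 6 semitones above the open D3 (D–D#–E–F–F#–G–G#), so it sits at fret 6.

6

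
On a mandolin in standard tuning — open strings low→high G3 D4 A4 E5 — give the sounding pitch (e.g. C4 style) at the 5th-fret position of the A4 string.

D5

The open A4 string plus 5 semitones: A–A#–B–C–C#–D.
The walk passes from B into C once, so the octave number goes from 4 to 5.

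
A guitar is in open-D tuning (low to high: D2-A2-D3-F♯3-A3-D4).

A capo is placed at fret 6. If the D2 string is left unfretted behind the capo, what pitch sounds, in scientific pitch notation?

G♯2

The capo raises the open D2 by 6 semitones to G♯2; fretting 0 more gives D2 + 6 + 0 = D2 + 6 semitones = G♯2.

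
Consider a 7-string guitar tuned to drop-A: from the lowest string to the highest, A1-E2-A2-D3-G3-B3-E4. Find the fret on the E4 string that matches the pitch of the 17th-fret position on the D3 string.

D3 at fret 17 is D3 + 17 semitones = G4.
The open E4 string is 14 semitones above the open D3, so the same pitch on the E4 string lies at fret 17 − 14 = 3.

3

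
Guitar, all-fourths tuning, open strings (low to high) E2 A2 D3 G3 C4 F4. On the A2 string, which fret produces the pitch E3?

7

E3 is 7 semitones above the open A2 (A–A#–B–C–C#–D–D#–E), so it sits at fret 7.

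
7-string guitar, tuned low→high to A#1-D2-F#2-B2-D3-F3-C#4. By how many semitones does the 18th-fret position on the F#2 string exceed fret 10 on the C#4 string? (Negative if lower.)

-11 semitones

F#2 at fret 18 → C4 (MIDI 60); C#4 at fret 10 → B4 (MIDI 71).
60 − 71 = -11, so the two pitches are 11 semitones apart.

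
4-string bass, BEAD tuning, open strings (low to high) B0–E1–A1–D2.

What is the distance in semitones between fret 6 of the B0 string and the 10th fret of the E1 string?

9 semitones

B0 at fret 6 → F1 (MIDI 29); E1 at fret 10 → D2 (MIDI 38).
29 − 38 = -9, so the two pitches are 9 semitones apart, with D2 the higher.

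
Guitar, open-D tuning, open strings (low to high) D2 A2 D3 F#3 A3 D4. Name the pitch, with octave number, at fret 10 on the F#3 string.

E4

The open F#3 string plus 10 semitones: F#–G–G#–A–…–D–D#–E.
The walk passes from B into C once, so the octave number goes from 3 to 4.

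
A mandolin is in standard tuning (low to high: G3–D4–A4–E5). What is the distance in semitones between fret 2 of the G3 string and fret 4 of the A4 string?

16 semitones

G3 at fret 2 → A3 (MIDI 57); A4 at fret 4 → C♯5 (MIDI 73).
57 − 73 = -16, so the two pitches are 16 semitones apart, with C♯5 the higher.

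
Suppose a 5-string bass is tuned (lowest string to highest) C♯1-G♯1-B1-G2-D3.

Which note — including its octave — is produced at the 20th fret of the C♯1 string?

The open C♯1 string plus 20 semitones: C#–D–D#–E–…–G–G#–A.
The walk passes from B into C once, so the octave number goes from 1 to 2.

A2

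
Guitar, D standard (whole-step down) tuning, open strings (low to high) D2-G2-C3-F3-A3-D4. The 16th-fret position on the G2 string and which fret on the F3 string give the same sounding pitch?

Fret 16 on G2 is MIDI 43 + 16 = 59 (B3). On the F3 string (open MIDI 53), that pitch is 59 − 53 = fret 6.

6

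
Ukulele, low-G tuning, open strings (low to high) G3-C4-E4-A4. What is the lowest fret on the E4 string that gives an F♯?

From E4, count semitones up the chromatic scale until reaching F♯: E–F–F# — 2 steps.

2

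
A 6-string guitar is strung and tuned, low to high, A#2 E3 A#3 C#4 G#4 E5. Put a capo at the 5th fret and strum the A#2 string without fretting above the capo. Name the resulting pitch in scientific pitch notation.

The capo raises the open A#2 by 5 semitones to D#3; fretting 0 more gives A#2 + 5 + 0 = A#2 + 5 semitones = D#3.
(Also written Eb.)

D#3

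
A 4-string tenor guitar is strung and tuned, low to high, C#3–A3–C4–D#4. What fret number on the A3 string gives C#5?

16

C#5 is 16 semitones above the open A3 (A–A#–B–C–…–B–C–C#), so it sits at fret 16.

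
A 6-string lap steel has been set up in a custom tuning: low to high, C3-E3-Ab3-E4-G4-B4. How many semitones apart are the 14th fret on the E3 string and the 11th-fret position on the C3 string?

E3 at fret 14 → Gb4 (MIDI 66); C3 at fret 11 → B3 (MIDI 59).
66 − 59 = 7, so the two pitches are 7 semitones apart, with Gb4 the higher.

7 semitones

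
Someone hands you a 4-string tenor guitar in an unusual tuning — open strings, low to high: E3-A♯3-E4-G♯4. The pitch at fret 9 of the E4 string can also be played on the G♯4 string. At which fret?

E4 at fret 9 is E4 + 9 semitones = C♯5.
The open G♯4 string is 4 semitones above the open E4, so the same pitch on the G♯4 string lies at fret 9 − 4 = 5.

5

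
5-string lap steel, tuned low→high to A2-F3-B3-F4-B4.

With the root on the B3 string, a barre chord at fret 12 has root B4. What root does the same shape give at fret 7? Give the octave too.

Gb4

Moving from fret 12 to fret 7 shifts the root by -5 semitones.
B4 down 5 semitones is Gb4.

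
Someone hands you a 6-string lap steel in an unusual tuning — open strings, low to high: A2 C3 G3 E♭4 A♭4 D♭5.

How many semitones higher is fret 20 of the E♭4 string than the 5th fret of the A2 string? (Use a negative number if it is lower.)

E♭4 at fret 20 → B5 (MIDI 83); A2 at fret 5 → D3 (MIDI 50).
83 − 50 = 33, so the two pitches are 33 semitones apart.

33 semitones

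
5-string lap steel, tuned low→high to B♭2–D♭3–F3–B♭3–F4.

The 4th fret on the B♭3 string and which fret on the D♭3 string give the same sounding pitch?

B♭3 at fret 4 is B♭3 + 4 semitones = D4.
The open D♭3 string is 9 semitones below the open B♭3, so the same pitch on the D♭3 string lies at fret 4 + 9 = 13.

13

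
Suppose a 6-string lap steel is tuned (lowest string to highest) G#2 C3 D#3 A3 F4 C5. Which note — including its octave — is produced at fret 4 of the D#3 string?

G3

Each fret is one semitone, so D#3 + 4 = G3.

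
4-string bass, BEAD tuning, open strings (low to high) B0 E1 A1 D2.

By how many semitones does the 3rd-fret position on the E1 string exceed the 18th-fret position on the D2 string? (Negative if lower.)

E1 at fret 3 → G1 (MIDI 31); D2 at fret 18 → G♯3 (MIDI 56).
31 − 56 = -25, so the two pitches are 25 semitones apart.

-25 semitones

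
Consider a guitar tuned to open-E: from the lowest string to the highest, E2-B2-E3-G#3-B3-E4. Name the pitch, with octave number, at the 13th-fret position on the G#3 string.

G#3 is MIDI 56. Adding 13 gives 69, which is A4.

A4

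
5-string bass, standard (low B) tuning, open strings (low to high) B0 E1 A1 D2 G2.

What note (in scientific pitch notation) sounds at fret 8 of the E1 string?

Each fret is one semitone, so E1 + 8 = C2.

C2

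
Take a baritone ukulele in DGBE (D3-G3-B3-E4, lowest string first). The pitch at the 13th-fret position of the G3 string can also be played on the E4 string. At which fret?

Fret 13 on G3 is MIDI 55 + 13 = 68 (G#4). On the E4 string (open MIDI 64), that pitch is 68 − 64 = fret 4.

4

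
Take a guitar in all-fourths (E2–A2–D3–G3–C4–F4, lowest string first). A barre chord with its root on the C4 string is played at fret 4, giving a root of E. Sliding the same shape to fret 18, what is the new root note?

F♯

Moving from fret 4 to fret 18 shifts the root by 14 semitones.
E up 14 semitones is F♯.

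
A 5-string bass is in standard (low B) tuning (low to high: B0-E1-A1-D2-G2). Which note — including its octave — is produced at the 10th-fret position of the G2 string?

The open G2 string plus 10 semitones: G–G#–A–A#–…–D#–E–F.
The walk passes from B into C once, so the octave number goes from 2 to 3.

F3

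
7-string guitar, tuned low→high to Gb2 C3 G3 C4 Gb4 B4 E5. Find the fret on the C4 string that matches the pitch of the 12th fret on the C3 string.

C3 at fret 12 is C3 + 12 semitones = C4.
The open C4 string is 12 semitones above the open C3, so the same pitch on the C4 string lies at fret 12 − 12 = 0.

0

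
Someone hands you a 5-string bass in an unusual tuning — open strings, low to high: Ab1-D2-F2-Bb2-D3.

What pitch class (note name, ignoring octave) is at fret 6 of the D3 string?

Ab

The open D3 string plus 6 semitones: D–Eb–E–F–Gb–G–Ab.
(Equivalently spelled G#.)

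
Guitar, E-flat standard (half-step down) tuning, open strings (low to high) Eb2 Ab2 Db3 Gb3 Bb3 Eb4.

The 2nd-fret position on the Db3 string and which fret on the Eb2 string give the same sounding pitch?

Db3 at fret 2 is Db3 + 2 semitones = Eb3.
The open Eb2 string is 10 semitones below the open Db3, so the same pitch on the Eb2 string lies at fret 2 + 10 = 12.

12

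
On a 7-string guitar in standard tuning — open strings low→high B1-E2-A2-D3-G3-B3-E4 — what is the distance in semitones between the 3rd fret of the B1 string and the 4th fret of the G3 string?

B1 at fret 3 → D2 (MIDI 38); G3 at fret 4 → B3 (MIDI 59).
38 − 59 = -21, so the two pitches are 21 semitones apart, with B3 the higher.

21 semitones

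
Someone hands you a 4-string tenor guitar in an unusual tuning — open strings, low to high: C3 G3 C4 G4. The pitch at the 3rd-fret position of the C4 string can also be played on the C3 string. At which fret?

15

C4 at fret 3 is C4 + 3 semitones = D#4.
The open C3 string is 12 semitones below the open C4, so the same pitch on the C3 string lies at fret 3 + 12 = 15.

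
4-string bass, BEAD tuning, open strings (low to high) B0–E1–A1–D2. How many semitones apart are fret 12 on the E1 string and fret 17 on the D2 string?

15 semitones

E1 at fret 12 → E2 (MIDI 40); D2 at fret 17 → G3 (MIDI 55).
40 − 55 = -15, so the two pitches are 15 semitones apart, with G3 the higher.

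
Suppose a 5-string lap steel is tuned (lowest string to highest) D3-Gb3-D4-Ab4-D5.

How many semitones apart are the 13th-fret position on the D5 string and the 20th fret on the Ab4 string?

1 semitone

D5 at fret 13 → Eb6 (MIDI 87); Ab4 at fret 20 → E6 (MIDI 88).
87 − 88 = -1, so the two pitches are 1 semitone apart, with E6 the higher.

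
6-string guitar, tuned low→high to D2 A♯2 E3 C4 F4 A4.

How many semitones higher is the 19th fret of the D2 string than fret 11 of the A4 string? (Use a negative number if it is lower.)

-23 semitones

D2 at fret 19 → A3 (MIDI 57); A4 at fret 11 → G♯5 (MIDI 80).
57 − 80 = -23, so the two pitches are 23 semitones apart.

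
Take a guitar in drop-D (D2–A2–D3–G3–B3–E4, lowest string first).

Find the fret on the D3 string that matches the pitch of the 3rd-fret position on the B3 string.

B3 at fret 3 is B3 + 3 semitones = D4.
The open D3 string is 9 semitones below the open B3, so the same pitch on the D3 string lies at fret 3 + 9 = 12.

12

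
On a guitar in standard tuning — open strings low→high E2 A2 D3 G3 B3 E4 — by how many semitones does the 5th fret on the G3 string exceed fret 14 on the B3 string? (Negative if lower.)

-13 semitones

G3 at fret 5 → C4 (MIDI 60); B3 at fret 14 → C#5 (MIDI 73).
60 − 73 = -13, so the two pitches are 13 semitones apart.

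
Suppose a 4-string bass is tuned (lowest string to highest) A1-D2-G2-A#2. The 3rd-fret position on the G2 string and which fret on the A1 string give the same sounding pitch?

13

G2 at fret 3 is G2 + 3 semitones = A#2.
The open A1 string is 10 semitones below the open G2, so the same pitch on the A1 string lies at fret 3 + 10 = 13.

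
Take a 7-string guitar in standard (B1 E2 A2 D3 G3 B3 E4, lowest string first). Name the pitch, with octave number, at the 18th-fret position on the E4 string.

E4 is MIDI 64. Adding 18 gives 82, which is A#5.

A#5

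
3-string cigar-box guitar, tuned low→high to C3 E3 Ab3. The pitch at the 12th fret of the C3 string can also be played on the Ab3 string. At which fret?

Fret 12 on C3 is MIDI 48 + 12 = 60 (C4). On the Ab3 string (open MIDI 56), that pitch is 60 − 56 = fret 4.

4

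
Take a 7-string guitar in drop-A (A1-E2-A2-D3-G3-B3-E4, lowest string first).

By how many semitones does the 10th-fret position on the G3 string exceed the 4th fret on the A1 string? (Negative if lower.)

28 semitones

G3 at fret 10 → F4 (MIDI 65); A1 at fret 4 → C♯2 (MIDI 37).
65 − 37 = 28, so the two pitches are 28 semitones apart.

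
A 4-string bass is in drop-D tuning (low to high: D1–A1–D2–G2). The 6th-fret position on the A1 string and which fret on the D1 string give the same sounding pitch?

A1 at fret 6 is A1 + 6 semitones = D#2.
The open D1 string is 7 semitones below the open A1, so the same pitch on the D1 string lies at fret 6 + 7 = 13.

13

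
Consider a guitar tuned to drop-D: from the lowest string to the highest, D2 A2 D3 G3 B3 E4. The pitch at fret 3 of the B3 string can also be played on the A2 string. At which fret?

Fret 3 on B3 is MIDI 59 + 3 = 62 (D4). On the A2 string (open MIDI 45), that pitch is 62 − 45 = fret 17.

17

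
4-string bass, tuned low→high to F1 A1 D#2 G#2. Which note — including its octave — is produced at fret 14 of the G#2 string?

A#3

G#2 is MIDI 44. Adding 14 gives 58, which is A#3.
(Equivalently spelled Bb3.)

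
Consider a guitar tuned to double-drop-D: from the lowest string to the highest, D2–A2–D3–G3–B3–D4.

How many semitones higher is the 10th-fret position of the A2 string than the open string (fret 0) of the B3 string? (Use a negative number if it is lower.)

-4 semitones

A2 at fret 10 → G3 (MIDI 55); B3 at fret 0 → B3 (MIDI 59).
55 − 59 = -4, so the two pitches are 4 semitones apart.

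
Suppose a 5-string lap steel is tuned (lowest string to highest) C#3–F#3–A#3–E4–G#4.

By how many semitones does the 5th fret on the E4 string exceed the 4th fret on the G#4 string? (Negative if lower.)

E4 at fret 5 → A4 (MIDI 69); G#4 at fret 4 → C5 (MIDI 72).
69 − 72 = -3, so the two pitches are 3 semitones apart.

-3 semitones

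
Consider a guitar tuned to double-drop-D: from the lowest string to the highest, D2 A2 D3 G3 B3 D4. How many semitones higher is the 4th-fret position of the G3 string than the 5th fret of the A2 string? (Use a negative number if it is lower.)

G3 at fret 4 → B3 (MIDI 59); A2 at fret 5 → D3 (MIDI 50).
59 − 50 = 9, so the two pitches are 9 semitones apart.

9 semitones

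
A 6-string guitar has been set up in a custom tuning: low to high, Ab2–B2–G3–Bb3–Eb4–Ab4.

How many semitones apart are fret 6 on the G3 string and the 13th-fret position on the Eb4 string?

15 semitones

G3 at fret 6 → Db4 (MIDI 61); Eb4 at fret 13 → E5 (MIDI 76).
61 − 76 = -15, so the two pitches are 15 semitones apart, with E5 the higher.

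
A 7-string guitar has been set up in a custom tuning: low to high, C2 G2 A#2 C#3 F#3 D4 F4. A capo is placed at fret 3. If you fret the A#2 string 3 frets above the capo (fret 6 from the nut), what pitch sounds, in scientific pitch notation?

E3

The capo raises the open A#2 by 3 semitones to C#3; fretting 3 more gives A#2 + 3 + 3 = A#2 + 6 semitones = E3.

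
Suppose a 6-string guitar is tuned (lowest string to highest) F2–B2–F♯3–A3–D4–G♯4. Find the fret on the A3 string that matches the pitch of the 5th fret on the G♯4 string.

16

G♯4 at fret 5 is G♯4 + 5 semitones = C♯5.
The open A3 string is 11 semitones below the open G♯4, so the same pitch on the A3 string lies at fret 5 + 11 = 16.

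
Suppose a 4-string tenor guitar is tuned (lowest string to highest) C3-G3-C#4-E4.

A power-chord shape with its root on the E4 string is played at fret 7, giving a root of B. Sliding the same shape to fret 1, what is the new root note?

F

Moving from fret 7 to fret 1 shifts the root by -6 semitones.
B down 6 semitones is F.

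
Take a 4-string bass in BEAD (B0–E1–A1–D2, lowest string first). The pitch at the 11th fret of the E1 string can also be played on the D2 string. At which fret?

E1 at fret 11 is E1 + 11 semitones = D#2.
The open D2 string is 10 semitones above the open E1, so the same pitch on the D2 string lies at fret 11 − 10 = 1.

1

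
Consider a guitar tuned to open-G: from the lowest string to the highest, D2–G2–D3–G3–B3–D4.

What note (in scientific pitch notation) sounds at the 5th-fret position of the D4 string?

G4

Each fret is one semitone, so D4 + 5 = G4.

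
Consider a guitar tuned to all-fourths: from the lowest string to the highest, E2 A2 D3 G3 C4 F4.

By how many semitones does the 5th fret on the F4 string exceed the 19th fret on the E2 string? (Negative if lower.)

11 semitones

F4 at fret 5 → A#4 (MIDI 70); E2 at fret 19 → B3 (MIDI 59).
70 − 59 = 11, so the two pitches are 11 semitones apart.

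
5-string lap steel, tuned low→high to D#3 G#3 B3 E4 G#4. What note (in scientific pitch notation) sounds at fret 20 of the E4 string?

C6

Each fret is one semitone, so E4 + 20 = C6.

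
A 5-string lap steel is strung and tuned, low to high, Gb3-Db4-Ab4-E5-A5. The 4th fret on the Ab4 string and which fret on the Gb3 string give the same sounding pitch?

Ab4 at fret 4 is Ab4 + 4 semitones = C5.
The open Gb3 string is 14 semitones below the open Ab4, so the same pitch on the Gb3 string lies at fret 4 + 14 = 18.

18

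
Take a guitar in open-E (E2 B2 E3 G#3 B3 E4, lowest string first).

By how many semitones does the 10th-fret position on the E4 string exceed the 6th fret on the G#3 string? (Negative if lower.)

12 semitones

E4 at fret 10 → D5 (MIDI 74); G#3 at fret 6 → D4 (MIDI 62).
74 − 62 = 12, so the two pitches are 12 semitones apart.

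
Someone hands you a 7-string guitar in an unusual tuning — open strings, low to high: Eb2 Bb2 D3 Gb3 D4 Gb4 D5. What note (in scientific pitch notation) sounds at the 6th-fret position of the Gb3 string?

C4

Each fret is one semitone, so Gb3 + 6 = C4.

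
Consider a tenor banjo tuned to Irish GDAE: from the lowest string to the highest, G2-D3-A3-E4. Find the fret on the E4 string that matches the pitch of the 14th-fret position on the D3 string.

Fret 14 on D3 is MIDI 50 + 14 = 64 (E4). On the E4 string (open MIDI 64), that pitch is 64 − 64 = fret 0.

0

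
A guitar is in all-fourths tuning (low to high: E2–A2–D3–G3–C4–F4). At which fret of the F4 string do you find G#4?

G#4 is 3 semitones above the open F4 (F–F#–G–G#), so it sits at fret 3.

3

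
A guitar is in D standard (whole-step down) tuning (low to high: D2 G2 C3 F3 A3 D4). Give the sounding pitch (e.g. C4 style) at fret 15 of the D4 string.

Each fret is one semitone, so D4 + 15 = F5.

F5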